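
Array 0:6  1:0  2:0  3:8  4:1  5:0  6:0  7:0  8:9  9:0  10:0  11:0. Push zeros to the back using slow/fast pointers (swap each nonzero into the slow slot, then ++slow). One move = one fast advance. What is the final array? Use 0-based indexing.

(s=0,f=0) a[fast]=6≠0 swap→a[0]=6 → slow++,fast++
(s=1,f=1) a[fast]=0 → fast++
(s=1,f=2) a[fast]=0 → fast++
(s=1,f=3) a[fast]=8≠0 swap→a[1]=8 → slow++,fast++
(s=2,f=4) a[fast]=1≠0 swap→a[2]=1 → slow++,fast++
(s=3,f=5) a[fast]=0 → fast++
(s=3,f=6) a[fast]=0 → fast++
(s=3,f=7) a[fast]=0 → fast++
(s=3,f=8) a[fast]=9≠0 swap→a[3]=9 → slow++,fast++
(s=4,f=9) a[fast]=0 → fast++
(s=4,f=10) a[fast]=0 → fast++
(s=4,f=11) a[fast]=0 → fast++

[6, 8, 1, 9, 0, 0, 0, 0, 0, 0, 0, 0]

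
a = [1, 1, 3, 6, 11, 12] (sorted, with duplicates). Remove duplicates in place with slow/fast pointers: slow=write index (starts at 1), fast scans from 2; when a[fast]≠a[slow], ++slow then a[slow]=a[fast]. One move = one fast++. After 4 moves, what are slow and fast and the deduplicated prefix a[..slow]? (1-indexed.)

slow=4, fast=6, prefix=[1, 3, 6, 11]

(s=1,f=2) a[fast]=1=a[slow] dup → fast++
(s=1,f=3) a[fast]=3≠a[slow]=1 write a[2]=3 → slow++,fast++
(s=2,f=4) a[fast]=6≠a[slow]=3 write a[3]=6 → slow++,fast++
(s=3,f=5) a[fast]=11≠a[slow]=6 write a[4]=11 → slow++,fast++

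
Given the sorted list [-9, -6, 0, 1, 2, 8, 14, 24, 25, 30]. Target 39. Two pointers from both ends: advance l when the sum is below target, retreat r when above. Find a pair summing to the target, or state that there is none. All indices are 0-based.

l=0 r=9: -9+30=21 <39, l++
l=1 r=9: -6+30=24 <39, l++
l=2 r=9: 0+30=30 <39, l++
l=3 r=9: 1+30=31 <39, l++
l=4 r=9: 2+30=32 <39, l++
l=5 r=9: 8+30=38 <39, l++
l=6 r=9: 14+30=44 >39, r--
l=6 r=8: 14+25=39, found

(14, 25)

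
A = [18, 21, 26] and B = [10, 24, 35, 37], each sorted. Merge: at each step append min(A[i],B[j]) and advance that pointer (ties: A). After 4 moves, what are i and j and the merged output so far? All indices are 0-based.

i=2, j=2, merged so far=[10, 18, 21, 24]

i=0 j=0: A[i]=18>B[j]=10 take 10, j++
i=0 j=1: A[i]=18<=B[j]=24 take 18, i++
i=1 j=1: A[i]=21<=B[j]=24 take 21, i++
i=2 j=1: A[i]=26>B[j]=24 take 24, j++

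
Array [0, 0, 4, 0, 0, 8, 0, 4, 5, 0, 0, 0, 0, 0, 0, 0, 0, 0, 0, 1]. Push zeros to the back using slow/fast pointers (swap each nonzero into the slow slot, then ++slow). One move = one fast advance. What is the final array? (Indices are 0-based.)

[4, 8, 4, 5, 1, 0, 0, 0, 0, 0, 0, 0, 0, 0, 0, 0, 0, 0, 0, 0]

slow=0 fast=0: a[fast]=0, fast++
slow=0 fast=1: a[fast]=0, fast++
slow=0 fast=2: a[fast]=4≠0 swap→a[0]=4, slow++,fast++
slow=1 fast=3: a[fast]=0, fast++
slow=1 fast=4: a[fast]=0, fast++
slow=1 fast=5: a[fast]=8≠0 swap→a[1]=8, slow++,fast++
slow=2 fast=6: a[fast]=0, fast++
slow=2 fast=7: a[fast]=4≠0 swap→a[2]=4, slow++,fast++
slow=3 fast=8: a[fast]=5≠0 swap→a[3]=5, slow++,fast++
slow=4 fast=9: a[fast]=0, fast++
slow=4 fast=10: a[fast]=0, fast++
slow=4 fast=11: a[fast]=0, fast++
slow=4 fast=12: a[fast]=0, fast++
slow=4 fast=13: a[fast]=0, fast++
slow=4 fast=14: a[fast]=0, fast++
slow=4 fast=15: a[fast]=0, fast++
slow=4 fast=16: a[fast]=0, fast++
slow=4 fast=17: a[fast]=0, fast++
slow=4 fast=18: a[fast]=0, fast++
slow=4 fast=19: a[fast]=1≠0 swap→a[4]=1, slow++,fast++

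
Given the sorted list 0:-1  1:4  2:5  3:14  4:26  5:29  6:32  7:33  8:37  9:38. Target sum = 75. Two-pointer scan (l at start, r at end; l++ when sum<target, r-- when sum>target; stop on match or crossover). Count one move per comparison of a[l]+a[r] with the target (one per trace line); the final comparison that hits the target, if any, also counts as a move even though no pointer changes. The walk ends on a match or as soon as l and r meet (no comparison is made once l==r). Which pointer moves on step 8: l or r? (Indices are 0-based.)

[0,9] -1+38=37 <75 → l++
[1,9] 4+38=42 <75 → l++
[2,9] 5+38=43 <75 → l++
[3,9] 14+38=52 <75 → l++
[4,9] 26+38=64 <75 → l++
[5,9] 29+38=67 <75 → l++
[6,9] 32+38=70 <75 → l++
[7,9] 33+38=71 <75 → l++

l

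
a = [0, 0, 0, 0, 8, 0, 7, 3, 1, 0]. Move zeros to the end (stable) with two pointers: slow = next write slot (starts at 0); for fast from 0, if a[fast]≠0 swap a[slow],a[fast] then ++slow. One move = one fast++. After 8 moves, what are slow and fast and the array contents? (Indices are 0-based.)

slow=3, fast=8, a=[8, 7, 3, 0, 0, 0, 0, 0, 1, 0]

(s=0,f=0) a[fast]=0 → fast++
(s=0,f=1) a[fast]=0 → fast++
(s=0,f=2) a[fast]=0 → fast++
(s=0,f=3) a[fast]=0 → fast++
(s=0,f=4) a[fast]=8≠0 swap→a[0]=8 → slow++,fast++
(s=1,f=5) a[fast]=0 → fast++
(s=1,f=6) a[fast]=7≠0 swap→a[1]=7 → slow++,fast++
(s=2,f=7) a[fast]=3≠0 swap→a[2]=3 → slow++,fast++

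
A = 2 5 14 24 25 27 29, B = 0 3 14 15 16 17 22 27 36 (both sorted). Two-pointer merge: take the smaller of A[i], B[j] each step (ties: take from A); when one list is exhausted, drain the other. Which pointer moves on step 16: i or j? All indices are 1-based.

j

i=1 j=1: A[i]=2>B[j]=0 take 0, j++
i=1 j=2: A[i]=2<=B[j]=3 take 2, i++
i=2 j=2: A[i]=5>B[j]=3 take 3, j++
i=2 j=3: A[i]=5<=B[j]=14 take 5, i++
i=3 j=3: A[i]=14<=B[j]=14 take 14, i++
i=4 j=3: A[i]=24>B[j]=14 take 14, j++
i=4 j=4: A[i]=24>B[j]=15 take 15, j++
i=4 j=5: A[i]=24>B[j]=16 take 16, j++
i=4 j=6: A[i]=24>B[j]=17 take 17, j++
i=4 j=7: A[i]=24>B[j]=22 take 22, j++
i=4 j=8: A[i]=24<=B[j]=27 take 24, i++
i=5 j=8: A[i]=25<=B[j]=27 take 25, i++
i=6 j=8: A[i]=27<=B[j]=27 take 27, i++
i=7 j=8: A[i]=29>B[j]=27 take 27, j++
i=7 j=9: A[i]=29<=B[j]=36 take 29, i++
i=8 j=9: A done, take B[j]=36, j++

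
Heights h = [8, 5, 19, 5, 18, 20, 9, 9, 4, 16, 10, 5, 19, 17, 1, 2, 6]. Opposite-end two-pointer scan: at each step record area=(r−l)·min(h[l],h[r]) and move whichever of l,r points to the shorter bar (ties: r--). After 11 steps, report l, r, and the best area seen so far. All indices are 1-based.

[1,17] min(8,6)*16=96 best=96 * → r--
[1,16] min(8,2)*15=30 best=96 → r--
[1,15] min(8,1)*14=14 best=96 → r--
[1,14] min(8,17)*13=104 best=104 * → l++
[2,14] min(5,17)*12=60 best=104 → l++
[3,14] min(19,17)*11=187 best=187 * → r--
[3,13] min(19,19)*10=190 best=190 * → r--
[3,12] min(19,5)*9=45 best=190 → r--
[3,11] min(19,10)*8=80 best=190 → r--
[3,10] min(19,16)*7=112 best=190 → r--
[3,9] min(19,4)*6=24 best=190 → r--

l=3, r=8, best area=190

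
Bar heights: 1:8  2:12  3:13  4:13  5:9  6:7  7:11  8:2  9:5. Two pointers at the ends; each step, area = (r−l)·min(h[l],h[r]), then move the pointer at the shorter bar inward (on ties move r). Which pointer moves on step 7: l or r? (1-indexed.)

l=1 r=9: min(8,5)*8=40 best=40 *, r--
l=1 r=8: min(8,2)*7=14 best=40, r--
l=1 r=7: min(8,11)*6=48 best=48 *, l++
l=2 r=7: min(12,11)*5=55 best=55 *, r--
l=2 r=6: min(12,7)*4=28 best=55, r--
l=2 r=5: min(12,9)*3=27 best=55, r--
l=2 r=4: min(12,13)*2=24 best=55, l++

l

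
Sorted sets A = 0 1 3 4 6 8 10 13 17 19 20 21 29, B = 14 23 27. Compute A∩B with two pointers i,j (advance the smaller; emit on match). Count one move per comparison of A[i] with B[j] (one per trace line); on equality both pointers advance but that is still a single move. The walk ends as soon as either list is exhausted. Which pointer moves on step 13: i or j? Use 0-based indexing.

i

i=0 j=0: 0<14, i++
i=1 j=0: 1<14, i++
i=2 j=0: 3<14, i++
i=3 j=0: 4<14, i++
i=4 j=0: 6<14, i++
i=5 j=0: 8<14, i++
i=6 j=0: 10<14, i++
i=7 j=0: 13<14, i++
i=8 j=0: 17>14, j++
i=8 j=1: 17<23, i++
i=9 j=1: 19<23, i++
i=10 j=1: 20<23, i++
i=11 j=1: 21<23, i++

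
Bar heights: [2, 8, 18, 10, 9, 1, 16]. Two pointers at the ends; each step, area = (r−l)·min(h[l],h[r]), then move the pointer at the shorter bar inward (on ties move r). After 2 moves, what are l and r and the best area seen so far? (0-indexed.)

l=0 r=6: min(2,16)*6=12 best=12 *, l++
l=1 r=6: min(8,16)*5=40 best=40 *, l++

l=2, r=6, best area=40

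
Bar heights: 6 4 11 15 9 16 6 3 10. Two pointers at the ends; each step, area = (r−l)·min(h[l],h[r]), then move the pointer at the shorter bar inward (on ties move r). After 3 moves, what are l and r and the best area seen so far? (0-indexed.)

l=2, r=7, best area=60

l=0 r=8: min(6,10)*8=48 best=48 *, l++
l=1 r=8: min(4,10)*7=28 best=48, l++
l=2 r=8: min(11,10)*6=60 best=60 *, r--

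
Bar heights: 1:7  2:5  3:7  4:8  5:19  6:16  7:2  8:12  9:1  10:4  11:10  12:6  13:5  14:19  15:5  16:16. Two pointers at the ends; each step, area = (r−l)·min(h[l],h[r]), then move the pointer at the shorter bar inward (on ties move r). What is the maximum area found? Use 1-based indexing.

l=1 r=16: min(7,16)*15=105 best=105 *, l++
l=2 r=16: min(5,16)*14=70 best=105, l++
l=3 r=16: min(7,16)*13=91 best=105, l++
l=4 r=16: min(8,16)*12=96 best=105, l++
l=5 r=16: min(19,16)*11=176 best=176 *, r--
l=5 r=15: min(19,5)*10=50 best=176, r--
l=5 r=14: min(19,19)*9=171 best=176, r--
l=5 r=13: min(19,5)*8=40 best=176, r--
l=5 r=12: min(19,6)*7=42 best=176, r--
l=5 r=11: min(19,10)*6=60 best=176, r--
l=5 r=10: min(19,4)*5=20 best=176, r--
l=5 r=9: min(19,1)*4=4 best=176, r--
l=5 r=8: min(19,12)*3=36 best=176, r--
l=5 r=7: min(19,2)*2=4 best=176, r--
l=5 r=6: min(19,16)*1=16 best=176, r--

max area = 176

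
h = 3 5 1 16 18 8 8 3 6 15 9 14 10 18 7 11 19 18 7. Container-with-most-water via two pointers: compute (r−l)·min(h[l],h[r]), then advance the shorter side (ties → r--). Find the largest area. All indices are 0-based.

[0,18] min(3,7)*18=54 best=54 * → l++
[1,18] min(5,7)*17=85 best=85 * → l++
[2,18] min(1,7)*16=16 best=85 → l++
[3,18] min(16,7)*15=105 best=105 * → r--
[3,17] min(16,18)*14=224 best=224 * → l++
[4,17] min(18,18)*13=234 best=234 * → r--
[4,16] min(18,19)*12=216 best=234 → l++
[5,16] min(8,19)*11=88 best=234 → l++
[6,16] min(8,19)*10=80 best=234 → l++
[7,16] min(3,19)*9=27 best=234 → l++
[8,16] min(6,19)*8=48 best=234 → l++
[9,16] min(15,19)*7=105 best=234 → l++
[10,16] min(9,19)*6=54 best=234 → l++
[11,16] min(14,19)*5=70 best=234 → l++
[12,16] min(10,19)*4=40 best=234 → l++
[13,16] min(18,19)*3=54 best=234 → l++
[14,16] min(7,19)*2=14 best=234 → l++
[15,16] min(11,19)*1=11 best=234 → l++

max area = 234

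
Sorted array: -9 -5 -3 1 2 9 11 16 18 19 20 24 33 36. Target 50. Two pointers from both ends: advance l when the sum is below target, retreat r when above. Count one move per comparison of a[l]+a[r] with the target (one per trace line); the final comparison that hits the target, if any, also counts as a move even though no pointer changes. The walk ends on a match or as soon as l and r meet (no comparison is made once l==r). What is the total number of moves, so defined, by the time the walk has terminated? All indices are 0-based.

13 moves

l=0 r=13: -9+36=27 <50, l++
l=1 r=13: -5+36=31 <50, l++
l=2 r=13: -3+36=33 <50, l++
l=3 r=13: 1+36=37 <50, l++
l=4 r=13: 2+36=38 <50, l++
l=5 r=13: 9+36=45 <50, l++
l=6 r=13: 11+36=47 <50, l++
l=7 r=13: 16+36=52 >50, r--
l=7 r=12: 16+33=49 <50, l++
l=8 r=12: 18+33=51 >50, r--
l=8 r=11: 18+24=42 <50, l++
l=9 r=11: 19+24=43 <50, l++
l=10 r=11: 20+24=44 <50, l++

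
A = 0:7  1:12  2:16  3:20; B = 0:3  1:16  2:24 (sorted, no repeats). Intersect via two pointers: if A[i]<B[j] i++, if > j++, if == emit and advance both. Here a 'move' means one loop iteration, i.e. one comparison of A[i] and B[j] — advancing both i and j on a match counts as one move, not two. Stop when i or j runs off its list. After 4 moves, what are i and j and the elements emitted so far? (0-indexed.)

i=3, j=2, emitted=[16]

[i=0,j=0] 7>3 → j++
[i=0,j=1] 7<16 → i++
[i=1,j=1] 12<16 → i++
[i=2,j=1] 16==16 emit → i++,j++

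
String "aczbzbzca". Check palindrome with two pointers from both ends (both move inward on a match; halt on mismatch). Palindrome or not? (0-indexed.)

palindrome

l=0 r=8: 'a'=='a', l++,r--
l=1 r=7: 'c'=='c', l++,r--
l=2 r=6: 'z'=='z', l++,r--
l=3 r=5: 'b'=='b', l++,r--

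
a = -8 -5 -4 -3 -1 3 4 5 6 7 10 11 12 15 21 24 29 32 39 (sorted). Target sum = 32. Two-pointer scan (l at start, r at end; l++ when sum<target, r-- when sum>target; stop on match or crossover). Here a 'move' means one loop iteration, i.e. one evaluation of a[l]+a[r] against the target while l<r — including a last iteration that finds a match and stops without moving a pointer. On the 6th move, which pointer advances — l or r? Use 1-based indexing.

[1,19] -8+39=31 <32 → l++
[2,19] -5+39=34 >32 → r--
[2,18] -5+32=27 <32 → l++
[3,18] -4+32=28 <32 → l++
[4,18] -3+32=29 <32 → l++
[5,18] -1+32=31 <32 → l++

l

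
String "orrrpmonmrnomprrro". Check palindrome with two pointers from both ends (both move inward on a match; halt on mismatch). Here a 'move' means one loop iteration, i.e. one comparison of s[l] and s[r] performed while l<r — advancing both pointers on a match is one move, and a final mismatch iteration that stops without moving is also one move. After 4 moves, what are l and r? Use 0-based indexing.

l=4, r=13

[0,17] 'o'=='o' → l++,r--
[1,16] 'r'=='r' → l++,r--
[2,15] 'r'=='r' → l++,r--
[3,14] 'r'=='r' → l++,r--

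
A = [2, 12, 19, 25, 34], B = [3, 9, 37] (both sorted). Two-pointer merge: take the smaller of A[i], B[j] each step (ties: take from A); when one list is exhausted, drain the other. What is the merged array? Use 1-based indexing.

i=1 j=1: A[i]=2<=B[j]=3 take 2, i++
i=2 j=1: A[i]=12>B[j]=3 take 3, j++
i=2 j=2: A[i]=12>B[j]=9 take 9, j++
i=2 j=3: A[i]=12<=B[j]=37 take 12, i++
i=3 j=3: A[i]=19<=B[j]=37 take 19, i++
i=4 j=3: A[i]=25<=B[j]=37 take 25, i++
i=5 j=3: A[i]=34<=B[j]=37 take 34, i++
i=6 j=3: A done, take B[j]=37, j++

[2, 3, 9, 12, 19, 25, 34, 37]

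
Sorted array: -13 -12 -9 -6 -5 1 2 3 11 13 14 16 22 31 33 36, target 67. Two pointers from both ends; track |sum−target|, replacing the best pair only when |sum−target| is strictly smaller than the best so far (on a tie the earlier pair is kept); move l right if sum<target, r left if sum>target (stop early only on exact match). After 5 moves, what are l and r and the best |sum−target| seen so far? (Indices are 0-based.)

[0,15] -13+36=23 d=44 * → l++
[1,15] -12+36=24 d=43 * → l++
[2,15] -9+36=27 d=40 * → l++
[3,15] -6+36=30 d=37 * → l++
[4,15] -5+36=31 d=36 * → l++

l=5, r=15, best |Δ|=36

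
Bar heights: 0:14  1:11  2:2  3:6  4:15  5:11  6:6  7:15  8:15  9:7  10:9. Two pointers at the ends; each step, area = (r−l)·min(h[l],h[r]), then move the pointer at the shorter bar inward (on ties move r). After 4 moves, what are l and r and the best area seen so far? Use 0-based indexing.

l=0 r=10: min(14,9)*10=90 best=90 *, r--
l=0 r=9: min(14,7)*9=63 best=90, r--
l=0 r=8: min(14,15)*8=112 best=112 *, l++
l=1 r=8: min(11,15)*7=77 best=112, l++

l=2, r=8, best area=112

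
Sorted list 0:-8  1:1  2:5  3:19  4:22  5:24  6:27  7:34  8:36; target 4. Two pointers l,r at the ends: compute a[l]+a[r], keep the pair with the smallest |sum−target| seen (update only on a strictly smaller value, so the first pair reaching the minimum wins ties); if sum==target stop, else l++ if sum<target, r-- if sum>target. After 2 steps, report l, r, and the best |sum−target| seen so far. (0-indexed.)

l=0, r=6, best |Δ|=22

l=0 r=8: -8+36=28 d=24 *, r--
l=0 r=7: -8+34=26 d=22 *, r--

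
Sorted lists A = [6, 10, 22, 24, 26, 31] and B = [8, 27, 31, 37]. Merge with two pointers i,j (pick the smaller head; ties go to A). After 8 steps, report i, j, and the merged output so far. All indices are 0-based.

[i=0,j=0] A[i]=6<=B[j]=8 take 6 → i++
[i=1,j=0] A[i]=10>B[j]=8 take 8 → j++
[i=1,j=1] A[i]=10<=B[j]=27 take 10 → i++
[i=2,j=1] A[i]=22<=B[j]=27 take 22 → i++
[i=3,j=1] A[i]=24<=B[j]=27 take 24 → i++
[i=4,j=1] A[i]=26<=B[j]=27 take 26 → i++
[i=5,j=1] A[i]=31>B[j]=27 take 27 → j++
[i=5,j=2] A[i]=31<=B[j]=31 take 31 → i++

i=6, j=2, merged so far=[6, 8, 10, 22, 24, 26, 27, 31]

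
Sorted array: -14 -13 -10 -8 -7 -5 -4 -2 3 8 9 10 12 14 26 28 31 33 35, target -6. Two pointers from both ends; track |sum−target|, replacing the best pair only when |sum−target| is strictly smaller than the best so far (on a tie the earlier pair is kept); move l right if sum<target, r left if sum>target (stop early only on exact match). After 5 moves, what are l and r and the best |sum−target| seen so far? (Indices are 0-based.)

l=0 r=18: -14+35=21 d=27 *, r--
l=0 r=17: -14+33=19 d=25 *, r--
l=0 r=16: -14+31=17 d=23 *, r--
l=0 r=15: -14+28=14 d=20 *, r--
l=0 r=14: -14+26=12 d=18 *, r--

l=0, r=13, best |Δ|=18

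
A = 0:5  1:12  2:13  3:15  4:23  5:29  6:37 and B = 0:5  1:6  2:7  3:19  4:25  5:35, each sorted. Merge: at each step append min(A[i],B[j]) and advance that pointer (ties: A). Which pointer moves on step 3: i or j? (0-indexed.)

[i=0,j=0] A[i]=5<=B[j]=5 take 5 → i++
[i=1,j=0] A[i]=12>B[j]=5 take 5 → j++
[i=1,j=1] A[i]=12>B[j]=6 take 6 → j++

j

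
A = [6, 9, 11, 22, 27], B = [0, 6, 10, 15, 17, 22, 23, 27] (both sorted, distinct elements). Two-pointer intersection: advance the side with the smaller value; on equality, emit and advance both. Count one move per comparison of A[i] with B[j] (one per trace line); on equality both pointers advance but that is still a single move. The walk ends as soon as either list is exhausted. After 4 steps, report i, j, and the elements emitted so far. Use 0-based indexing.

i=2, j=3, emitted=[6]

[i=0,j=0] 6>0 → j++
[i=0,j=1] 6==6 emit → i++,j++
[i=1,j=2] 9<10 → i++
[i=2,j=2] 11>10 → j++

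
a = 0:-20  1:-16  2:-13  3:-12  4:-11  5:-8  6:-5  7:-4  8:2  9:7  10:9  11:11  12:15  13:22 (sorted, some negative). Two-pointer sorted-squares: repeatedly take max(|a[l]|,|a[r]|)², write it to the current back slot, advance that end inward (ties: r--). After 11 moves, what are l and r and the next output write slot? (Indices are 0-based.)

l=6, r=8, next write slot=2

l=0 r=13: |-20|<=|22| out[13]=484, r--
l=0 r=12: |-20|>|15| out[12]=400, l++
l=1 r=12: |-16|>|15| out[11]=256, l++
l=2 r=12: |-13|<=|15| out[10]=225, r--
l=2 r=11: |-13|>|11| out[9]=169, l++
l=3 r=11: |-12|>|11| out[8]=144, l++
l=4 r=11: |-11|<=|11| out[7]=121, r--
l=4 r=10: |-11|>|9| out[6]=121, l++
l=5 r=10: |-8|<=|9| out[5]=81, r--
l=5 r=9: |-8|>|7| out[4]=64, l++
l=6 r=9: |-5|<=|7| out[3]=49, r--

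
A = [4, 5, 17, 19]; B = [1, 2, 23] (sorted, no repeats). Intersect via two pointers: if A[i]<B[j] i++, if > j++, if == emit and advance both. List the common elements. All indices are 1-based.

intersection = []

[i=1,j=1] 4>1 → j++
[i=1,j=2] 4>2 → j++
[i=1,j=3] 4<23 → i++
[i=2,j=3] 5<23 → i++
[i=3,j=3] 17<23 → i++
[i=4,j=3] 19<23 → i++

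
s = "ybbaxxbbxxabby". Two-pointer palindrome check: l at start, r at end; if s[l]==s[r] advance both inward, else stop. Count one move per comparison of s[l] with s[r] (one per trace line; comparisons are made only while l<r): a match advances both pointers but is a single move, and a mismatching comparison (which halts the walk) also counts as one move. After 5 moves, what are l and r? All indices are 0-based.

l=5, r=8

l=0 r=13: 'y'=='y', l++,r--
l=1 r=12: 'b'=='b', l++,r--
l=2 r=11: 'b'=='b', l++,r--
l=3 r=10: 'a'=='a', l++,r--
l=4 r=9: 'x'=='x', l++,r--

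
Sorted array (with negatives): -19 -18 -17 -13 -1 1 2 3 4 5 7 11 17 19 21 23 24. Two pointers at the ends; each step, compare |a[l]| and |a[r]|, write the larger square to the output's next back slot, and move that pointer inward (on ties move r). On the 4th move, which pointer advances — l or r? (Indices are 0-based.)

r

l=0 r=16: |-19|<=|24| out[16]=576, r--
l=0 r=15: |-19|<=|23| out[15]=529, r--
l=0 r=14: |-19|<=|21| out[14]=441, r--
l=0 r=13: |-19|<=|19| out[13]=361, r--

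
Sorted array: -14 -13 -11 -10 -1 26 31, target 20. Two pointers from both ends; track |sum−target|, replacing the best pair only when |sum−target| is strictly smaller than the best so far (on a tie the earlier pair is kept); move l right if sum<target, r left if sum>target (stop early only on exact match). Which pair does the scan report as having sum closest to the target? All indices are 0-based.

pair (-11, 31) with sum 20 (|Δ|=0)

l=0 r=6: -14+31=17 d=3 *, l++
l=1 r=6: -13+31=18 d=2 *, l++
l=2 r=6: -11+31=20 d=0 *, stop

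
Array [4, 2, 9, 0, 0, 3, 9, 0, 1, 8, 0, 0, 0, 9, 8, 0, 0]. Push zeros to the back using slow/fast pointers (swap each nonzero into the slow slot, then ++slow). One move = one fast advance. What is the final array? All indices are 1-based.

(s=1,f=1) a[fast]=4≠0 swap→a[1]=4 → slow++,fast++
(s=2,f=2) a[fast]=2≠0 swap→a[2]=2 → slow++,fast++
(s=3,f=3) a[fast]=9≠0 swap→a[3]=9 → slow++,fast++
(s=4,f=4) a[fast]=0 → fast++
(s=4,f=5) a[fast]=0 → fast++
(s=4,f=6) a[fast]=3≠0 swap→a[4]=3 → slow++,fast++
(s=5,f=7) a[fast]=9≠0 swap→a[5]=9 → slow++,fast++
(s=6,f=8) a[fast]=0 → fast++
(s=6,f=9) a[fast]=1≠0 swap→a[6]=1 → slow++,fast++
(s=7,f=10) a[fast]=8≠0 swap→a[7]=8 → slow++,fast++
(s=8,f=11) a[fast]=0 → fast++
(s=8,f=12) a[fast]=0 → fast++
(s=8,f=13) a[fast]=0 → fast++
(s=8,f=14) a[fast]=9≠0 swap→a[8]=9 → slow++,fast++
(s=9,f=15) a[fast]=8≠0 swap→a[9]=8 → slow++,fast++
(s=10,f=16) a[fast]=0 → fast++
(s=10,f=17) a[fast]=0 → fast++

[4, 2, 9, 3, 9, 1, 8, 9, 8, 0, 0, 0, 0, 0, 0, 0, 0]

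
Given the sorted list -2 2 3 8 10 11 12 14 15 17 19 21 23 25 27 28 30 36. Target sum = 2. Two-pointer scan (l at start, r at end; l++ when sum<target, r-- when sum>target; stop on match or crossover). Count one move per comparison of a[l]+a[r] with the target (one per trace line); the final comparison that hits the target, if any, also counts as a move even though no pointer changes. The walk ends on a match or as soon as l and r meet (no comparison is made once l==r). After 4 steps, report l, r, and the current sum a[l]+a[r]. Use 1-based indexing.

[1,18] -2+36=34 >2 → r--
[1,17] -2+30=28 >2 → r--
[1,16] -2+28=26 >2 → r--
[1,15] -2+27=25 >2 → r--

l=1, r=14, sum=23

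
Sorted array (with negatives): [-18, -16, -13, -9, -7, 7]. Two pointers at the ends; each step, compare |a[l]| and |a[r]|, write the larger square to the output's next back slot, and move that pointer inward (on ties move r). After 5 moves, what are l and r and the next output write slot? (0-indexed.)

l=4, r=4, next write slot=0

l=0 r=5: |-18|>|7| out[5]=324, l++
l=1 r=5: |-16|>|7| out[4]=256, l++
l=2 r=5: |-13|>|7| out[3]=169, l++
l=3 r=5: |-9|>|7| out[2]=81, l++
l=4 r=5: |-7|<=|7| out[1]=49, r--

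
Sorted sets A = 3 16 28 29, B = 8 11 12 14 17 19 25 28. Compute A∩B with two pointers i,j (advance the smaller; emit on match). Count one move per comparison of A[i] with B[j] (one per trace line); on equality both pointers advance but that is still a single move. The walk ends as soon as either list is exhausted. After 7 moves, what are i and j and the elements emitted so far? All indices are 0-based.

i=2, j=5, emitted=[]

i=0 j=0: 3<8, i++
i=1 j=0: 16>8, j++
i=1 j=1: 16>11, j++
i=1 j=2: 16>12, j++
i=1 j=3: 16>14, j++
i=1 j=4: 16<17, i++
i=2 j=4: 28>17, j++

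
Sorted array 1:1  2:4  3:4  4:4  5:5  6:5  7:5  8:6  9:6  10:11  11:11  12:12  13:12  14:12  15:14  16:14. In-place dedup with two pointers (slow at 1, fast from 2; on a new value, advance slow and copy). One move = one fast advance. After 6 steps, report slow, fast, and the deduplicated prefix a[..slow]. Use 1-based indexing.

(s=1,f=2) a[fast]=4≠a[slow]=1 write a[2]=4 → slow++,fast++
(s=2,f=3) a[fast]=4=a[slow] dup → fast++
(s=2,f=4) a[fast]=4=a[slow] dup → fast++
(s=2,f=5) a[fast]=5≠a[slow]=4 write a[3]=5 → slow++,fast++
(s=3,f=6) a[fast]=5=a[slow] dup → fast++
(s=3,f=7) a[fast]=5=a[slow] dup → fast++

slow=3, fast=8, prefix=[1, 4, 5]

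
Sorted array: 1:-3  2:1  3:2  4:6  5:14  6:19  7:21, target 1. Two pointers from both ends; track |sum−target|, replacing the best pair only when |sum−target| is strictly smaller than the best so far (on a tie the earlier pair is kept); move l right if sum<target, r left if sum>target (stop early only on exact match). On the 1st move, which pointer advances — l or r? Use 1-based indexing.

l=1 r=7: -3+21=18 d=17 *, r--

r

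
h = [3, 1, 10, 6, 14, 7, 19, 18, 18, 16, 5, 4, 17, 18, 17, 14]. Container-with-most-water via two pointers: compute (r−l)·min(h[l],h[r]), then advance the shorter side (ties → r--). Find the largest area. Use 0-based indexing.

max area = 154

l=0 r=15: min(3,14)*15=45 best=45 *, l++
l=1 r=15: min(1,14)*14=14 best=45, l++
l=2 r=15: min(10,14)*13=130 best=130 *, l++
l=3 r=15: min(6,14)*12=72 best=130, l++
l=4 r=15: min(14,14)*11=154 best=154 *, r--
l=4 r=14: min(14,17)*10=140 best=154, l++
l=5 r=14: min(7,17)*9=63 best=154, l++
l=6 r=14: min(19,17)*8=136 best=154, r--
l=6 r=13: min(19,18)*7=126 best=154, r--
l=6 r=12: min(19,17)*6=102 best=154, r--
l=6 r=11: min(19,4)*5=20 best=154, r--
l=6 r=10: min(19,5)*4=20 best=154, r--
l=6 r=9: min(19,16)*3=48 best=154, r--
l=6 r=8: min(19,18)*2=36 best=154, r--
l=6 r=7: min(19,18)*1=18 best=154, r--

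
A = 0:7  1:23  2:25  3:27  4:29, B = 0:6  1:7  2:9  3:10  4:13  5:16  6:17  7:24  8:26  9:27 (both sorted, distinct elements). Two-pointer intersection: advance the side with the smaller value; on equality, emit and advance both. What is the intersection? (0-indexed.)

intersection = [7, 27]

[i=0,j=0] 7>6 → j++
[i=0,j=1] 7==7 emit → i++,j++
[i=1,j=2] 23>9 → j++
[i=1,j=3] 23>10 → j++
[i=1,j=4] 23>13 → j++
[i=1,j=5] 23>16 → j++
[i=1,j=6] 23>17 → j++
[i=1,j=7] 23<24 → i++
[i=2,j=7] 25>24 → j++
[i=2,j=8] 25<26 → i++
[i=3,j=8] 27>26 → j++
[i=3,j=9] 27==27 emit → i++,j++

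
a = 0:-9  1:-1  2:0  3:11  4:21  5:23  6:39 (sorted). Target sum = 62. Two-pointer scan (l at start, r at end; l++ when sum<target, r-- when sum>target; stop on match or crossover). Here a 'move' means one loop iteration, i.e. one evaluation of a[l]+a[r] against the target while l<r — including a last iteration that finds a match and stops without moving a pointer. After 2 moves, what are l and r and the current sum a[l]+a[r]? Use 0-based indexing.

l=2, r=6, sum=39

l=0 r=6: -9+39=30 <62, l++
l=1 r=6: -1+39=38 <62, l++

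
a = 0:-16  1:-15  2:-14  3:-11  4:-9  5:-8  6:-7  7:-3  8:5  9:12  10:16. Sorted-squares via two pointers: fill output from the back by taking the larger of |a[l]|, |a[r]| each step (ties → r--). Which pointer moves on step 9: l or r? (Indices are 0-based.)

l

l=0 r=10: |-16|<=|16| out[10]=256, r--
l=0 r=9: |-16|>|12| out[9]=256, l++
l=1 r=9: |-15|>|12| out[8]=225, l++
l=2 r=9: |-14|>|12| out[7]=196, l++
l=3 r=9: |-11|<=|12| out[6]=144, r--
l=3 r=8: |-11|>|5| out[5]=121, l++
l=4 r=8: |-9|>|5| out[4]=81, l++
l=5 r=8: |-8|>|5| out[3]=64, l++
l=6 r=8: |-7|>|5| out[2]=49, l++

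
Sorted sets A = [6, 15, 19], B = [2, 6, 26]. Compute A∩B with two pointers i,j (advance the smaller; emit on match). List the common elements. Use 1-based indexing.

i=1 j=1: 6>2, j++
i=1 j=2: 6==6 emit, i++,j++
i=2 j=3: 15<26, i++
i=3 j=3: 19<26, i++

intersection = [6]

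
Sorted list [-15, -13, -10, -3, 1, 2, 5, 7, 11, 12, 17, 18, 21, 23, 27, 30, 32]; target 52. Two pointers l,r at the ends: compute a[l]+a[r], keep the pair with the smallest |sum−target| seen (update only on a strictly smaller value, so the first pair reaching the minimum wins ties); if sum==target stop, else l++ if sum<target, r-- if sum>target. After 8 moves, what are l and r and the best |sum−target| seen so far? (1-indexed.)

l=1 r=17: -15+32=17 d=35 *, l++
l=2 r=17: -13+32=19 d=33 *, l++
l=3 r=17: -10+32=22 d=30 *, l++
l=4 r=17: -3+32=29 d=23 *, l++
l=5 r=17: 1+32=33 d=19 *, l++
l=6 r=17: 2+32=34 d=18 *, l++
l=7 r=17: 5+32=37 d=15 *, l++
l=8 r=17: 7+32=39 d=13 *, l++

l=9, r=17, best |Δ|=13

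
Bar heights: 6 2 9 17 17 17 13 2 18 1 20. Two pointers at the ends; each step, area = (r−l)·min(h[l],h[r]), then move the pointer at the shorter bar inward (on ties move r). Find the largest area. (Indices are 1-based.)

max area = 119

[1,11] min(6,20)*10=60 best=60 * → l++
[2,11] min(2,20)*9=18 best=60 → l++
[3,11] min(9,20)*8=72 best=72 * → l++
[4,11] min(17,20)*7=119 best=119 * → l++
[5,11] min(17,20)*6=102 best=119 → l++
[6,11] min(17,20)*5=85 best=119 → l++
[7,11] min(13,20)*4=52 best=119 → l++
[8,11] min(2,20)*3=6 best=119 → l++
[9,11] min(18,20)*2=36 best=119 → l++
[10,11] min(1,20)*1=1 best=119 → l++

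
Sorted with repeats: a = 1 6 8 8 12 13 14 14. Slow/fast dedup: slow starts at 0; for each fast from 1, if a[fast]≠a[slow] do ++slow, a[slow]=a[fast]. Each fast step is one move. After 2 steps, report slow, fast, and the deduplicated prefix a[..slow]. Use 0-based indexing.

(s=0,f=1) a[fast]=6≠a[slow]=1 write a[1]=6 → slow++,fast++
(s=1,f=2) a[fast]=8≠a[slow]=6 write a[2]=8 → slow++,fast++

slow=2, fast=3, prefix=[1, 6, 8]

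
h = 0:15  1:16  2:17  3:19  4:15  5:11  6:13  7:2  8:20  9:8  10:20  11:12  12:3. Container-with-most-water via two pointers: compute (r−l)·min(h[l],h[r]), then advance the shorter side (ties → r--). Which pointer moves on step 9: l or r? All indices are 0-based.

l

l=0 r=12: min(15,3)*12=36 best=36 *, r--
l=0 r=11: min(15,12)*11=132 best=132 *, r--
l=0 r=10: min(15,20)*10=150 best=150 *, l++
l=1 r=10: min(16,20)*9=144 best=150, l++
l=2 r=10: min(17,20)*8=136 best=150, l++
l=3 r=10: min(19,20)*7=133 best=150, l++
l=4 r=10: min(15,20)*6=90 best=150, l++
l=5 r=10: min(11,20)*5=55 best=150, l++
l=6 r=10: min(13,20)*4=52 best=150, l++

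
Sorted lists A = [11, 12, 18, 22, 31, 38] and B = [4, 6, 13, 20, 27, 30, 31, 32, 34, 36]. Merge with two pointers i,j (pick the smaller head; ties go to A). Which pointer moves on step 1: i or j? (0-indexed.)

[i=0,j=0] A[i]=11>B[j]=4 take 4 → j++

j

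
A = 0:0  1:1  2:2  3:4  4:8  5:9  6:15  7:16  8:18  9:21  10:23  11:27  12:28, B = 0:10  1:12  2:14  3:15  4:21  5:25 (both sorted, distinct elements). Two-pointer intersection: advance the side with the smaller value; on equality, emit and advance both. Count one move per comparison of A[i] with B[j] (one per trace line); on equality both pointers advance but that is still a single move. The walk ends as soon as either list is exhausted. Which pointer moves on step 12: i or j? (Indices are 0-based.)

i

[i=0,j=0] 0<10 → i++
[i=1,j=0] 1<10 → i++
[i=2,j=0] 2<10 → i++
[i=3,j=0] 4<10 → i++
[i=4,j=0] 8<10 → i++
[i=5,j=0] 9<10 → i++
[i=6,j=0] 15>10 → j++
[i=6,j=1] 15>12 → j++
[i=6,j=2] 15>14 → j++
[i=6,j=3] 15==15 emit → i++,j++
[i=7,j=4] 16<21 → i++
[i=8,j=4] 18<21 → i++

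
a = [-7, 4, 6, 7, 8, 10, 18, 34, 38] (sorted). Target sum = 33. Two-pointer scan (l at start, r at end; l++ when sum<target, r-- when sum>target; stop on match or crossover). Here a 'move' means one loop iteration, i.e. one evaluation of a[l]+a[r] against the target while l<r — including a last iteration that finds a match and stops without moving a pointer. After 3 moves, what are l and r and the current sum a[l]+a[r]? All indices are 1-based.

l=1 r=9: -7+38=31 <33, l++
l=2 r=9: 4+38=42 >33, r--
l=2 r=8: 4+34=38 >33, r--

l=2, r=7, sum=22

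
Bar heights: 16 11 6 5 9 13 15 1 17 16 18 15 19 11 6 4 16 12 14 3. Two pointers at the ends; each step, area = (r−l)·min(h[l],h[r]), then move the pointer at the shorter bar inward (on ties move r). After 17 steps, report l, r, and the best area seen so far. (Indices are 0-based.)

[0,19] min(16,3)*19=57 best=57 * → r--
[0,18] min(16,14)*18=252 best=252 * → r--
[0,17] min(16,12)*17=204 best=252 → r--
[0,16] min(16,16)*16=256 best=256 * → r--
[0,15] min(16,4)*15=60 best=256 → r--
[0,14] min(16,6)*14=84 best=256 → r--
[0,13] min(16,11)*13=143 best=256 → r--
[0,12] min(16,19)*12=192 best=256 → l++
[1,12] min(11,19)*11=121 best=256 → l++
[2,12] min(6,19)*10=60 best=256 → l++
[3,12] min(5,19)*9=45 best=256 → l++
[4,12] min(9,19)*8=72 best=256 → l++
[5,12] min(13,19)*7=91 best=256 → l++
[6,12] min(15,19)*6=90 best=256 → l++
[7,12] min(1,19)*5=5 best=256 → l++
[8,12] min(17,19)*4=68 best=256 → l++
[9,12] min(16,19)*3=48 best=256 → l++

l=10, r=12, best area=256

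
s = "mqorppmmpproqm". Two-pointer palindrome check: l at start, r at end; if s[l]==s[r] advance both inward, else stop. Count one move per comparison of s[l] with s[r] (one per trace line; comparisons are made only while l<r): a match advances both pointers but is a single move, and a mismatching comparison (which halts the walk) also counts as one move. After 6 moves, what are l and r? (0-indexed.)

[0,13] 'm'=='m' → l++,r--
[1,12] 'q'=='q' → l++,r--
[2,11] 'o'=='o' → l++,r--
[3,10] 'r'=='r' → l++,r--
[4,9] 'p'=='p' → l++,r--
[5,8] 'p'=='p' → l++,r--

l=6, r=7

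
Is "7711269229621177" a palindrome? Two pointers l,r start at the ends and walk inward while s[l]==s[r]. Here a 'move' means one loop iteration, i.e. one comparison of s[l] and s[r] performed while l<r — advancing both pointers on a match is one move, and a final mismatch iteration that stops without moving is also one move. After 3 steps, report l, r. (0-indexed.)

l=3, r=12

l=0 r=15: '7'=='7', l++,r--
l=1 r=14: '7'=='7', l++,r--
l=2 r=13: '1'=='1', l++,r--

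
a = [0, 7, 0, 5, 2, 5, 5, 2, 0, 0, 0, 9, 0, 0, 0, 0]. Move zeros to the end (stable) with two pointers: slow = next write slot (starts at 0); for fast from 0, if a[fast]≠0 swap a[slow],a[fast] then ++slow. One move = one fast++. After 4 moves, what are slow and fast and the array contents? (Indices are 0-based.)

slow=0 fast=0: a[fast]=0, fast++
slow=0 fast=1: a[fast]=7≠0 swap→a[0]=7, slow++,fast++
slow=1 fast=2: a[fast]=0, fast++
slow=1 fast=3: a[fast]=5≠0 swap→a[1]=5, slow++,fast++

slow=2, fast=4, a=[7, 5, 0, 0, 2, 5, 5, 2, 0, 0, 0, 9, 0, 0, 0, 0]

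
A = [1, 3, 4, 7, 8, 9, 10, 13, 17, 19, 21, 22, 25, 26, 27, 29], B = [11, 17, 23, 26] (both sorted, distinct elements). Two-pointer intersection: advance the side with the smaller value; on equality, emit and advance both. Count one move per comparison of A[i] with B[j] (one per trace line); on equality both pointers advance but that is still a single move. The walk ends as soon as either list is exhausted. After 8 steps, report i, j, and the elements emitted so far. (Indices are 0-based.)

i=7, j=1, emitted=[]

i=0 j=0: 1<11, i++
i=1 j=0: 3<11, i++
i=2 j=0: 4<11, i++
i=3 j=0: 7<11, i++
i=4 j=0: 8<11, i++
i=5 j=0: 9<11, i++
i=6 j=0: 10<11, i++
i=7 j=0: 13>11, j++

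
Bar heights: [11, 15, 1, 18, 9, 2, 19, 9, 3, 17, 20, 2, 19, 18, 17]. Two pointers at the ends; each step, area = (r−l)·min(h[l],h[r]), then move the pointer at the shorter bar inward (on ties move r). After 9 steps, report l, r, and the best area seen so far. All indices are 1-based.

l=7, r=12, best area=195

[1,15] min(11,17)*14=154 best=154 * → l++
[2,15] min(15,17)*13=195 best=195 * → l++
[3,15] min(1,17)*12=12 best=195 → l++
[4,15] min(18,17)*11=187 best=195 → r--
[4,14] min(18,18)*10=180 best=195 → r--
[4,13] min(18,19)*9=162 best=195 → l++
[5,13] min(9,19)*8=72 best=195 → l++
[6,13] min(2,19)*7=14 best=195 → l++
[7,13] min(19,19)*6=114 best=195 → r--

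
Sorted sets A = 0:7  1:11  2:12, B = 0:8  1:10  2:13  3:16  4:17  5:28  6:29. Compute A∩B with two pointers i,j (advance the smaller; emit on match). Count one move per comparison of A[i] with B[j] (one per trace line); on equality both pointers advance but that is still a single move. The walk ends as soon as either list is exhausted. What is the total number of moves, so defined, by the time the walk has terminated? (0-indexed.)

[i=0,j=0] 7<8 → i++
[i=1,j=0] 11>8 → j++
[i=1,j=1] 11>10 → j++
[i=1,j=2] 11<13 → i++
[i=2,j=2] 12<13 → i++

5 moves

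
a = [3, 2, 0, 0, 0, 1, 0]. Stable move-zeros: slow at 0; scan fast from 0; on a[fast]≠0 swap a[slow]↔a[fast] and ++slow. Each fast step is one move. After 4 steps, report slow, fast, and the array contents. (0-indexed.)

slow=2, fast=4, a=[3, 2, 0, 0, 0, 1, 0]

slow=0 fast=0: a[fast]=3≠0 swap→a[0]=3, slow++,fast++
slow=1 fast=1: a[fast]=2≠0 swap→a[1]=2, slow++,fast++
slow=2 fast=2: a[fast]=0, fast++
slow=2 fast=3: a[fast]=0, fast++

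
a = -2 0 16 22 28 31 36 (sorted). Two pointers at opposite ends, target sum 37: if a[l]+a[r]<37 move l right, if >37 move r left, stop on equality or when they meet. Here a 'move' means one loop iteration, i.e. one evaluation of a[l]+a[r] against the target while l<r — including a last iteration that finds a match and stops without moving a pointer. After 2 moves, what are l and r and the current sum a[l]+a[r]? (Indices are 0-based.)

l=2, r=6, sum=52

l=0 r=6: -2+36=34 <37, l++
l=1 r=6: 0+36=36 <37, l++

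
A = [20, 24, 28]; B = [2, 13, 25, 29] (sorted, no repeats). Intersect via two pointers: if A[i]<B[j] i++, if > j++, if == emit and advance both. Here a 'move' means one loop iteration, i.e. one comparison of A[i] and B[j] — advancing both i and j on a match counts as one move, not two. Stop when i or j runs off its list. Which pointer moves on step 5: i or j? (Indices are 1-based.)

j

i=1 j=1: 20>2, j++
i=1 j=2: 20>13, j++
i=1 j=3: 20<25, i++
i=2 j=3: 24<25, i++
i=3 j=3: 28>25, j++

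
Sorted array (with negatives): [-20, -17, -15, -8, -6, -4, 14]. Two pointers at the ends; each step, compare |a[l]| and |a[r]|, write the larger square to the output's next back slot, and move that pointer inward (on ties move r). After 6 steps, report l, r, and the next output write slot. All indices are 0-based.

[0,6] |-20|>|14| out[6]=400 → l++
[1,6] |-17|>|14| out[5]=289 → l++
[2,6] |-15|>|14| out[4]=225 → l++
[3,6] |-8|<=|14| out[3]=196 → r--
[3,5] |-8|>|-4| out[2]=64 → l++
[4,5] |-6|>|-4| out[1]=36 → l++

l=5, r=5, next write slot=0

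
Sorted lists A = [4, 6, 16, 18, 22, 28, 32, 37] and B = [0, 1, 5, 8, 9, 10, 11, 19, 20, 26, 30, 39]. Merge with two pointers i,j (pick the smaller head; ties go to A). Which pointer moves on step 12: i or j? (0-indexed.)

j

i=0 j=0: A[i]=4>B[j]=0 take 0, j++
i=0 j=1: A[i]=4>B[j]=1 take 1, j++
i=0 j=2: A[i]=4<=B[j]=5 take 4, i++
i=1 j=2: A[i]=6>B[j]=5 take 5, j++
i=1 j=3: A[i]=6<=B[j]=8 take 6, i++
i=2 j=3: A[i]=16>B[j]=8 take 8, j++
i=2 j=4: A[i]=16>B[j]=9 take 9, j++
i=2 j=5: A[i]=16>B[j]=10 take 10, j++
i=2 j=6: A[i]=16>B[j]=11 take 11, j++
i=2 j=7: A[i]=16<=B[j]=19 take 16, i++
i=3 j=7: A[i]=18<=B[j]=19 take 18, i++
i=4 j=7: A[i]=22>B[j]=19 take 19, j++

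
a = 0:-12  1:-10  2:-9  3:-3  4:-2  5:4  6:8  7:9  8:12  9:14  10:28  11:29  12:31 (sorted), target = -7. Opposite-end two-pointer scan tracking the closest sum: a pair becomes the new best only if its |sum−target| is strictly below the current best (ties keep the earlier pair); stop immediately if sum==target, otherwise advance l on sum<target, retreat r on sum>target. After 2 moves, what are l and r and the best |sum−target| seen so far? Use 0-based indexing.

l=0, r=10, best |Δ|=24

l=0 r=12: -12+31=19 d=26 *, r--
l=0 r=11: -12+29=17 d=24 *, r--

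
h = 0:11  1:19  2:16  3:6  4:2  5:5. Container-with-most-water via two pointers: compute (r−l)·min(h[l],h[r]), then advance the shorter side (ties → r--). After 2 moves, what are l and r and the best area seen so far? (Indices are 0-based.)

[0,5] min(11,5)*5=25 best=25 * → r--
[0,4] min(11,2)*4=8 best=25 → r--

l=0, r=3, best area=25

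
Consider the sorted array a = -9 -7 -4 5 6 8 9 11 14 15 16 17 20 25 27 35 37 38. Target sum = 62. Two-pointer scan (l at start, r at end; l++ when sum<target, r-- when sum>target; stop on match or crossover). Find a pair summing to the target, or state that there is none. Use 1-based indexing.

(25, 37)

l=1 r=18: -9+38=29 <62, l++
l=2 r=18: -7+38=31 <62, l++
l=3 r=18: -4+38=34 <62, l++
l=4 r=18: 5+38=43 <62, l++
l=5 r=18: 6+38=44 <62, l++
l=6 r=18: 8+38=46 <62, l++
l=7 r=18: 9+38=47 <62, l++
l=8 r=18: 11+38=49 <62, l++
l=9 r=18: 14+38=52 <62, l++
l=10 r=18: 15+38=53 <62, l++
l=11 r=18: 16+38=54 <62, l++
l=12 r=18: 17+38=55 <62, l++
l=13 r=18: 20+38=58 <62, l++
l=14 r=18: 25+38=63 >62, r--
l=14 r=17: 25+37=62, found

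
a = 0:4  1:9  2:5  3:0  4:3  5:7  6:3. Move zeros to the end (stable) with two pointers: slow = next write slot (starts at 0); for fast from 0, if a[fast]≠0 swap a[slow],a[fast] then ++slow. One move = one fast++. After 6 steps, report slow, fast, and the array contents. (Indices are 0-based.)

slow=0 fast=0: a[fast]=4≠0 swap→a[0]=4, slow++,fast++
slow=1 fast=1: a[fast]=9≠0 swap→a[1]=9, slow++,fast++
slow=2 fast=2: a[fast]=5≠0 swap→a[2]=5, slow++,fast++
slow=3 fast=3: a[fast]=0, fast++
slow=3 fast=4: a[fast]=3≠0 swap→a[3]=3, slow++,fast++
slow=4 fast=5: a[fast]=7≠0 swap→a[4]=7, slow++,fast++

slow=5, fast=6, a=[4, 9, 5, 3, 7, 0, 3]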